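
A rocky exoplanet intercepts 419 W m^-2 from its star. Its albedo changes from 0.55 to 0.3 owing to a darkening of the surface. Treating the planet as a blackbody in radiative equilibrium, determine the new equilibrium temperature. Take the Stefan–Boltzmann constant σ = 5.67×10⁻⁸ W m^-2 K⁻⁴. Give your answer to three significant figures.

T₂ = [S(1−α₂)/(4σ)]^(1/4) = [419.0·0.7/(4σ)]^(1/4) = 189.6 K.

190 K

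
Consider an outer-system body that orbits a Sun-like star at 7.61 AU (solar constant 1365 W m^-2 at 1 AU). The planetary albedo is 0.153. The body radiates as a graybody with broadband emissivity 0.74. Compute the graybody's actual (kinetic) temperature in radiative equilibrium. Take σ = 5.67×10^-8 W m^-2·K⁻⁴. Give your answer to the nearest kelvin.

Flux at the orbit: S = 1365/(7.61)² = 23.57 W m^-2.
Absorbed flux (global mean): S(1−α)/4 = 23.57·0.847/4 = 4.991 W m^-2.
Radiative balance εσT⁴ = 4.991 gives T = [4.991/(0.74·σ)]^(1/4) = 104.4 K.

104 K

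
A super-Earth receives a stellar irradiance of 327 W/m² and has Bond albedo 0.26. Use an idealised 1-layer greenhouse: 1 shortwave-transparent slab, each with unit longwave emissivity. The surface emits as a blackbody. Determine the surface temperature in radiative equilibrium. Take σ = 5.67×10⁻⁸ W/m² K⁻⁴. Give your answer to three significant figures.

215 kelvin

Top-of-atmosphere balance: σT_e⁴ = S(1−α)/4 = 60.49 W/m² → T_e = 180.7 K.
With N = 1 opaque layers, T_s = (N+1)^(1/4)·T_e = 2^(1/4)·180.7 = 214.9 K.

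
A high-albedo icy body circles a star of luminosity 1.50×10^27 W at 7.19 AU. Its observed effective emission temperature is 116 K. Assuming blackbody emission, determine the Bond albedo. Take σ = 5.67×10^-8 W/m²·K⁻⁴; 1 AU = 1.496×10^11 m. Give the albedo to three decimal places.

0.602

d = 7.19 × 1.496×10^11 m = 1.076×10^12 m.
S = L/(4πd²) = 103.2 W/m².
Rearranging the radiative balance, α = 1 − 4σT⁴/S.
σT⁴ = 10.27 W/m², so 4σT⁴ = 41.07 W/m².
1−α = 41.07/103.2 = 0.3980, so α = 0.6020.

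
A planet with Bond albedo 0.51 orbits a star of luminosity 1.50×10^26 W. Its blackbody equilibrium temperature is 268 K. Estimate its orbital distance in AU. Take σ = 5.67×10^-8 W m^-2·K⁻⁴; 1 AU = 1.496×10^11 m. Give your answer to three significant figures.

0.473 AU

Energy balance gives S = 4σT⁴/(1−α) = 2388 W m^-2.
Then d = [L/(4πS)]^(1/2) = 7.070×10^10 m, i.e. 0.4726 AU.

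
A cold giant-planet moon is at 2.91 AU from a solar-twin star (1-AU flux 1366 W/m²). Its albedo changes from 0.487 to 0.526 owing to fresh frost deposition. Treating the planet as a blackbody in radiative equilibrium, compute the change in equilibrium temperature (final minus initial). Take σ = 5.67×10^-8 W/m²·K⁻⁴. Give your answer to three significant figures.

-2.71 K

Irradiance scales as 1/d², so S = 1366 W/m² × (1/2.91)² = 161.3 W/m².
Before: T₁ = [161.3·0.513/(4σ)]^(1/4) = 138.2 K.
Final:   T₂ = [S(1−0.526)/(4σ)]^(1/4) = 135.5 K.
ΔT = T₂ − T₁ = -2.705 K.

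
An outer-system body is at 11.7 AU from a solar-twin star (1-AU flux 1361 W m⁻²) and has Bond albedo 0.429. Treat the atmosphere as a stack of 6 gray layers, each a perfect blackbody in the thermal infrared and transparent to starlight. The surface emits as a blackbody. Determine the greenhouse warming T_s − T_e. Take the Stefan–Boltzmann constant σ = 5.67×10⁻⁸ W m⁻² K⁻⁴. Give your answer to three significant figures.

44.3 K

Irradiance scales as 1/d², so S = 1361 W m⁻² × (1/11.7)² = 9.942 W m⁻².
OLR = S(1−α)/4 = 1.419 W m⁻²; the top layer radiates at T_e = 70.73 K.
Surface: T_s = (7)^¼·T_e = 115.1 K.
So the greenhouse effect raises the surface by 115.1 − 70.73 = 44.32 K.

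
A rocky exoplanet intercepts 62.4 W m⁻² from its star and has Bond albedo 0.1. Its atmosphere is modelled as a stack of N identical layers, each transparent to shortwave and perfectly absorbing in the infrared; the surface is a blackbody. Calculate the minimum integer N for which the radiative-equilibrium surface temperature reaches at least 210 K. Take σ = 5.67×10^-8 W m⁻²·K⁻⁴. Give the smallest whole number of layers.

7

The effective emission temperature is T_e = [S(1−α)/(4σ)]^¼ = 125.4 K.
Since T_s⁴ = (N+1)T_e⁴, we need N ≥ (T_s/T_e)⁴ − 1 = 6.854.
Rounding up, N = 7.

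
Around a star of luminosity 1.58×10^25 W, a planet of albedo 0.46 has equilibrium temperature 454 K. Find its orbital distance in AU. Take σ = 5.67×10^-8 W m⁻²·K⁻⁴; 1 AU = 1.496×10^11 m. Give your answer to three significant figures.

0.0561 AU

Energy balance gives S = 4σT⁴/(1−α) = 17840 W m⁻².
From L = 4πd²S, d = √(1.58×10^25/(4π·17840)) = 8.394×10^9 m = 0.05611 AU.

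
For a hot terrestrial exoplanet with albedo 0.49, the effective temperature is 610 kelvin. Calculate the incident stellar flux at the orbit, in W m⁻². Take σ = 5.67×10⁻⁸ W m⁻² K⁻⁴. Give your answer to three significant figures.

From S(1−α)/4 = σT⁴: S = 4σT⁴/(1−α).
σT⁴ = 5.67×10⁻⁸·(610)⁴ = 7851 W m⁻².
S = 4·7851/0.51 = 61570 W m⁻².

61600 W m⁻²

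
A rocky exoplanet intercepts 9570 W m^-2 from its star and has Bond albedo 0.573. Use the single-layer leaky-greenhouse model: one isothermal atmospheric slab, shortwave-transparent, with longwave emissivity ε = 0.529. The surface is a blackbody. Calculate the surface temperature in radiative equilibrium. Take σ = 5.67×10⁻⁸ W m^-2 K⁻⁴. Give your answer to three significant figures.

396 K

At the top of the atmosphere, σT_e⁴ = S(1−α)/4 = 1022 W m^-2, giving T_e = 366.4 K.
The surface balance (absorbed SW + ε·downward IR = σT_s⁴) with T_a⁴ = T_s⁴/2 reduces to T_s = T_e·[2/(2−ε)]^¼ = 395.6 K.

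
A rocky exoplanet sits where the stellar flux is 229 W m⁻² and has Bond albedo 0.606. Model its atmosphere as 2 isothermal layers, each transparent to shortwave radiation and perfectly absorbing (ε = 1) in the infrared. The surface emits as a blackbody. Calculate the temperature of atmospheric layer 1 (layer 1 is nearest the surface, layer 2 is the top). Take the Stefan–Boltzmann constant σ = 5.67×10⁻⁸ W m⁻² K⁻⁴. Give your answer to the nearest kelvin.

The effective emission temperature is T_e = [S(1−α)/(4σ)]^¼ = 141.2 K.
The net upward flux σT_e⁴ is constant between every pair of levels, so T_k⁴ = (N+1−k)T_e⁴.
With k = 1: T_1 = (2+1−1)^¼·141.2 K = 167.9 K.

168 K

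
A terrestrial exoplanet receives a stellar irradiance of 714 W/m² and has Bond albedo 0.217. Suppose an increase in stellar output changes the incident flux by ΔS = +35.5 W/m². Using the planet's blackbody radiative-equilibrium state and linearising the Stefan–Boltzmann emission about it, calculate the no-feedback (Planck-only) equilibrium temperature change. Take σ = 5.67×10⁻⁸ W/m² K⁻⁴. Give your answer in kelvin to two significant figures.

2.8 kelvin

The baseline emission temperature is T_e = 222.8 K.
ΔF = Δ[S(1−α)]/4 = (1−0.217)·+35.5/4 = 6.949 W/m².
Linearising σT⁴ gives d(σT⁴)/dT = 4σT_e³ = 2.509 W/m² per K.
Hence the no-feedback warming is ΔF/(4σT_e³) = 2.77 K.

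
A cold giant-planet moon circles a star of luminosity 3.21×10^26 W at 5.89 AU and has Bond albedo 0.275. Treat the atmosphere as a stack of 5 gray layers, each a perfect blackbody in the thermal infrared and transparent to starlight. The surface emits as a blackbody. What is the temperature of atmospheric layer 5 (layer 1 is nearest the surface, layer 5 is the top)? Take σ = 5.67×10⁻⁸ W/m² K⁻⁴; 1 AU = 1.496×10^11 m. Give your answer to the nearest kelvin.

101 K

d = 5.89 × 1.496×10^11 m = 8.811×10^11 m.
Flux at the orbit: S = L/(4πd²) = 3.21×10^26/(4π·(8.81×10^11)²) = 32.90 W/m².
OLR = S(1−α)/4 = 5.963 W/m²; the top layer radiates at T_e = 101.3 K.
The net upward flux σT_e⁴ is constant between every pair of levels, so T_k⁴ = (N+1−k)T_e⁴.
With k = 5: T_5 = (5+1−5)^¼·101.3 K = 101.3 K.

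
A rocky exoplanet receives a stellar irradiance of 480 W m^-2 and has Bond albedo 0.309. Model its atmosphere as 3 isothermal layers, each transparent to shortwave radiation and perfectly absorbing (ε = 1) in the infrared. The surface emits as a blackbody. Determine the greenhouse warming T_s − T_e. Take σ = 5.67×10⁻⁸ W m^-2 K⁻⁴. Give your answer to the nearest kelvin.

Top-of-atmosphere balance: σT_e⁴ = S(1−α)/4 = 82.92 W m^-2 → T_e = 195.6 K.
T_s = (N+1)^(1/4)·T_e = 276.6 K.
Warming: T_s − T_e = 81.00 K.

81 K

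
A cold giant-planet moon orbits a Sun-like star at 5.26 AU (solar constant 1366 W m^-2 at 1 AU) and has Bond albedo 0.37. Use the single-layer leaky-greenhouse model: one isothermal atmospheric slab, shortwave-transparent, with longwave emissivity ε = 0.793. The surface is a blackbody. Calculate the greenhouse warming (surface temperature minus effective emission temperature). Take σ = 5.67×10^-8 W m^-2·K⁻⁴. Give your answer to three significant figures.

Irradiance scales as 1/d², so S = 1366 W m^-2 × (1/5.26)² = 49.37 W m^-2.
At the top of the atmosphere, σT_e⁴ = S(1−α)/4 = 7.776 W m^-2, giving T_e = 108.2 K.
The surface balance (absorbed SW + ε·downward IR = σT_s⁴) with T_a⁴ = T_s⁴/2 reduces to T_s = T_e·[2/(2−ε)]^¼ = 122.8 K.
Greenhouse warming: T_s − T_e = 14.56 K.

14.6 kelvin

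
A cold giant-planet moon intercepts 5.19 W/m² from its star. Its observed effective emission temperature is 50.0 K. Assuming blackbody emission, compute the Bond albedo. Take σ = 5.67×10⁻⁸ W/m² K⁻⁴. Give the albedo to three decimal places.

From σT⁴ = S(1−α)/4 we invert for α: 1−α = 4σT⁴/S.
σT⁴ = 0.3544 W/m², so 4σT⁴ = 1.417 W/m².
Hence α = 1 − 1.417/5.190 = 0.7269.

0.727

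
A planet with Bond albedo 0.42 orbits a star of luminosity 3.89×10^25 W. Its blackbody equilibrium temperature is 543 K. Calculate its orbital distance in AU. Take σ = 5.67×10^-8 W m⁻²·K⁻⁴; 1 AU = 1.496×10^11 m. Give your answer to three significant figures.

Energy balance gives S = 4σT⁴/(1−α) = 33990 W m⁻².
S = L/(4πd²) → d = √(L/4πS) = √(3.89×10^25/(4π·33990)) = 9.543×10^9 m = 0.06379 AU.

0.0638 AU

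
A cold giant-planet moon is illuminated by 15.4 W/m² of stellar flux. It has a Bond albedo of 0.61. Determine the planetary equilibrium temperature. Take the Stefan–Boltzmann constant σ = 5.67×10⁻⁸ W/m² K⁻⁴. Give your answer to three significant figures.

Averaging over the sphere, the absorbed flux is S(1−α)/4 = 1.502 W/m².
Set σT⁴ = 1.502 → T = (1.502/σ)^(1/4) = 71.74 K.

71.7 K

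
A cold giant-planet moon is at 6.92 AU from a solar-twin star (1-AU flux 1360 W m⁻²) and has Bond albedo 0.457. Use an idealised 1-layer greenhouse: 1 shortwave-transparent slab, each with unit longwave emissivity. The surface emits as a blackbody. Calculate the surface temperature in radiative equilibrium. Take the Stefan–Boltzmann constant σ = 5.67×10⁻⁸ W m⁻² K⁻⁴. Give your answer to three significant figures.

108 K

By the inverse-square law, S = 1360/6.92² = 28.40 W m⁻².
The effective emission temperature is T_e = [S(1−α)/(4σ)]^¼ = 90.81 K.
Layer-by-layer balance gives σT_s⁴ = (N+1)σT_e⁴, so T_s = 2^¼·90.81 = 108.0 K.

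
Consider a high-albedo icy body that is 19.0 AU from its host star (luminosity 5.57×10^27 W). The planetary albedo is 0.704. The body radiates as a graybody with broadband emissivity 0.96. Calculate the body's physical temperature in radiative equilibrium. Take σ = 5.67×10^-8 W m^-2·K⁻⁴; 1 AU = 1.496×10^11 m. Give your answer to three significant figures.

d = 19.0 × 1.496×10^11 m = 2.842×10^12 m.
S = L/(4πd²) = 54.86 W m^-2.
Absorbed flux (global mean): S(1−α)/4 = 54.86·0.296/4 = 4.060 W m^-2.
Radiative balance εσT⁴ = 4.060 gives T = [4.060/(0.96·σ)]^(1/4) = 92.93 K.

92.9 K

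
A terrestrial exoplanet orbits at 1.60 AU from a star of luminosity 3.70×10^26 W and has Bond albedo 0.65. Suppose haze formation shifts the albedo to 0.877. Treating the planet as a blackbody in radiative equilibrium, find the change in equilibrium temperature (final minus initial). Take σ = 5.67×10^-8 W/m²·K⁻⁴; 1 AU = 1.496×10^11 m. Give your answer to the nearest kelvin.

d = 1.60 × 1.496×10^11 m = 2.394×10^11 m.
Flux at the orbit: S = L/(4πd²) = 3.70×10^26/(4π·(2.39×10^11)²) = 513.9 W/m².
Before: T₁ = [513.9·0.35/(4σ)]^(1/4) = 167.8 K.
After:  T₂ = [513.9·0.123/(4σ)]^(1/4) = 129.2 K.
Change: 129.2 − 167.8 = -38.61 K.

-39 kelvin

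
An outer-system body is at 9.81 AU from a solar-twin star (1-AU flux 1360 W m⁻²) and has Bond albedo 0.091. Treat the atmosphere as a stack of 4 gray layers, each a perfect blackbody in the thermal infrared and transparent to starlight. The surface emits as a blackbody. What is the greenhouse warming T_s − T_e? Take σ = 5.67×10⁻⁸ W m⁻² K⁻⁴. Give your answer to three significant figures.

43.0 kelvin

Flux at the orbit: S = 1360/(9.81)² = 14.13 W m⁻².
Top-of-atmosphere balance: σT_e⁴ = S(1−α)/4 = 3.211 W m⁻² → T_e = 86.75 K.
Surface: T_s = (5)^¼·T_e = 129.7 K.
So the greenhouse effect raises the surface by 129.7 − 86.75 = 42.97 K.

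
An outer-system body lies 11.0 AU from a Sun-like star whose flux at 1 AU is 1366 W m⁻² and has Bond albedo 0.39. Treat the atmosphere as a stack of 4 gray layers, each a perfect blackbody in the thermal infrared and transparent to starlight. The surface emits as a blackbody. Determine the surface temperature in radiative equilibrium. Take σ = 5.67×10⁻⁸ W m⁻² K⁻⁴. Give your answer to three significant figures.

111 kelvin

By the inverse-square law, S = 1366/11.0² = 11.29 W m⁻².
OLR = S(1−α)/4 = 1.722 W m⁻²; the top layer radiates at T_e = 74.23 K.
Layer-by-layer balance gives σT_s⁴ = (N+1)σT_e⁴, so T_s = 5^¼·74.23 = 111.0 K.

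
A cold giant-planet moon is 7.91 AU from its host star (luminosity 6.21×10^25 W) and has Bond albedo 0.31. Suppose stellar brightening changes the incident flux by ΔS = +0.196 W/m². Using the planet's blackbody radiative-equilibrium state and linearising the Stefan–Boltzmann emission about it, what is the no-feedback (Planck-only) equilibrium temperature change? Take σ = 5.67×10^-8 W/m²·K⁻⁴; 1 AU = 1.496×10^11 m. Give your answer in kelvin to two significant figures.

0.79 kelvin

Orbital distance: d = 7.91 AU = 1.183×10^12 m.
S = L/(4πd²) = 3.529 W/m².
Reference equilibrium: T_e = [S(1−α)/(4σ)]^(1/4) = 57.24 K.
TOA radiative forcing: ΔF = (1−α)ΔS/4 = 0.69·(+0.196)/4 = 0.03381 W/m².
Planck response: λ_P = 4σT_e³ = 4·5.67×10⁻⁸·(57.24)³ = 0.04254 W/m²/K.
Hence the no-feedback warming is ΔF/(4σT_e³) = 0.795 K.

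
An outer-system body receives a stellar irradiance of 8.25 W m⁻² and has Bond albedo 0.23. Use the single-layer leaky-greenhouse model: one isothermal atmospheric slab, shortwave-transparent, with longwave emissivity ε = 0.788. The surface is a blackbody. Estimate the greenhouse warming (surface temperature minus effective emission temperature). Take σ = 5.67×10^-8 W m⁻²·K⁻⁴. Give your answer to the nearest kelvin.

At the top of the atmosphere, σT_e⁴ = S(1−α)/4 = 1.588 W m⁻², giving T_e = 72.75 K.
For a single slab of emissivity ε, T_s⁴ = 2T_e⁴/(2−ε); thus T_s = 72.75·(1.65)^(1/4) = 82.45 K.
Greenhouse warming: T_s − T_e = 9.704 K.

10 K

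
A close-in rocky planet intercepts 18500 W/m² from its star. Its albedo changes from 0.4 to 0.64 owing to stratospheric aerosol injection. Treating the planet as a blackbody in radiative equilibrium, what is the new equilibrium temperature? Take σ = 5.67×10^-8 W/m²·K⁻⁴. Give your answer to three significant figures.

T₂ = [S(1−α₂)/(4σ)]^(1/4) = [18500·0.36/(4σ)]^(1/4) = 414.0 K.

414 K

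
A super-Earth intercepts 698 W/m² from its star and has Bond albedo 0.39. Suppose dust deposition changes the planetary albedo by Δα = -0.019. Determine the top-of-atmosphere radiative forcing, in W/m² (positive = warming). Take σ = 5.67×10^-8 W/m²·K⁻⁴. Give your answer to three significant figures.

The change in absorbed flux is Δ[S(1−α)/4] = −SΔα/4 = 3.316 W/m².

3.32 W/m²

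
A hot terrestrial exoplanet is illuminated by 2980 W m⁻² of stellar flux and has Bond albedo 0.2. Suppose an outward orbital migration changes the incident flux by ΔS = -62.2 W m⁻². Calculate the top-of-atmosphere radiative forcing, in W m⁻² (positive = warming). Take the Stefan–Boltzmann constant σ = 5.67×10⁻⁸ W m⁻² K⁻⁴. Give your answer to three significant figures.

-12.4 W m⁻²

TOA radiative forcing: ΔF = (1−α)ΔS/4 = 0.8·(-62.2)/4 = -12.44 W m⁻².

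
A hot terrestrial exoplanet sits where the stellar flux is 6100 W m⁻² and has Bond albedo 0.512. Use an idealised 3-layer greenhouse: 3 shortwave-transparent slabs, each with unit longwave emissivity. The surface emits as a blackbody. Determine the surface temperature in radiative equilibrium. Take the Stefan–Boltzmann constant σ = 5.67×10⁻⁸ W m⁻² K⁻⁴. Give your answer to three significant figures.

The effective emission temperature is T_e = [S(1−α)/(4σ)]^¼ = 338.5 K.
With N = 3 opaque layers, T_s = (N+1)^(1/4)·T_e = 4^(1/4)·338.5 = 478.7 K.

479 K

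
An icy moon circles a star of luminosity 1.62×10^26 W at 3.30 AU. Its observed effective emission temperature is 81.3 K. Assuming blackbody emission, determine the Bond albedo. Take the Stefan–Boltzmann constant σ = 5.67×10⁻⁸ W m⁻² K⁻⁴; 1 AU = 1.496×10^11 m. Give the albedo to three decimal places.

0.813

d = 3.30 × 1.496×10^11 m = 4.937×10^11 m.
Spreading L over a sphere of radius d: S = 1.62×10^26/(4π·4.94×10^11²) = 52.89 W m⁻².
From σT⁴ = S(1−α)/4 we invert for α: 1−α = 4σT⁴/S.
4σT⁴ = 4·5.67×10⁻⁸·(81.3)⁴ = 9.908 W m⁻².
Hence α = 1 − 9.908/52.89 = 0.8127.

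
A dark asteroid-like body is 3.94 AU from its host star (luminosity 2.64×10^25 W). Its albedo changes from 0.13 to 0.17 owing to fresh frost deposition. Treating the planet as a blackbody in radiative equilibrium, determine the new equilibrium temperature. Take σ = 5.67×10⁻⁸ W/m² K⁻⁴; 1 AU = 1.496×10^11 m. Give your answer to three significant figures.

d = 3.94 × 1.496×10^11 m = 5.894×10^11 m.
Spreading L over a sphere of radius d: S = 2.64×10^25/(4π·5.89×10^11²) = 6.047 W/m².
With the new albedo, S(1−α₂)/4 = 1.255 W/m², so T₂ = 68.59 K.

68.6 kelvin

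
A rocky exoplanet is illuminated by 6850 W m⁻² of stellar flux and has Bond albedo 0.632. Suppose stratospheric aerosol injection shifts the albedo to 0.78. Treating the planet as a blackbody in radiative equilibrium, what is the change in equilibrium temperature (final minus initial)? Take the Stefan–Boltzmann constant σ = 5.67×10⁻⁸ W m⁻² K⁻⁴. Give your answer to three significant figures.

-39.2 K

Initial: T₁ = [S(1−0.632)/(4σ)]^(1/4) = 324.7 K.
After:  T₂ = [6850·0.22/(4σ)]^(1/4) = 285.5 K.
Change: 285.5 − 324.7 = -39.19 K.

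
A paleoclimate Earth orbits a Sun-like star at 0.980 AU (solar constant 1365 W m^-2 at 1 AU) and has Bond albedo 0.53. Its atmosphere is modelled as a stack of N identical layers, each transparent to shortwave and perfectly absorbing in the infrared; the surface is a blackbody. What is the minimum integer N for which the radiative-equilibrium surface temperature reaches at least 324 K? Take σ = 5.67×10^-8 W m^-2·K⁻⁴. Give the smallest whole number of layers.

By the inverse-square law, S = 1365/0.980² = 1421 W m^-2.
OLR = S(1−α)/4 = 167.0 W m^-2; the top layer radiates at T_e = 233.0 K.
Since T_s⁴ = (N+1)T_e⁴, we need N ≥ (T_s/T_e)⁴ − 1 = 2.741.
The minimum whole number is N = 3.

3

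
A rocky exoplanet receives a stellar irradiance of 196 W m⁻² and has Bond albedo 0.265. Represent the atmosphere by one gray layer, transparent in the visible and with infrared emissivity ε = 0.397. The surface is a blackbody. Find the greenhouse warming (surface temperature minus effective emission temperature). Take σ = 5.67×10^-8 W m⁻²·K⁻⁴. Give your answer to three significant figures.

Effective emission temperature (TOA balance): σT_e⁴ = S(1−α)/4 = 36.02 W m⁻² → T_e = 158.8 K.
Surface balance with a leaky layer gives σT_s⁴ = σT_e⁴·2/(2−ε), so T_s = T_e·[2/(2−0.397)]^(1/4) = 167.8 K.
T_s − T_e = 167.8 − 158.8 = 9.029 K.

9.03 K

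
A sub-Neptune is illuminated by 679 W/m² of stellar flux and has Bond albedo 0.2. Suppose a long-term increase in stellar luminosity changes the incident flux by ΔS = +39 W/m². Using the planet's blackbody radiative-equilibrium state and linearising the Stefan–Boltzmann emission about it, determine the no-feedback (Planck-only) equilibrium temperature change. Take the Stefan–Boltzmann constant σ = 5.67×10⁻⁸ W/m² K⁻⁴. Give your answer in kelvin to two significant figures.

Reference equilibrium: T_e = [S(1−α)/(4σ)]^(1/4) = 221.2 K.
TOA radiative forcing: ΔF = (1−α)ΔS/4 = 0.8·(+39)/4 = 7.800 W/m².
Linearising σT⁴ gives d(σT⁴)/dT = 4σT_e³ = 2.455 W/m² per K.
Hence the no-feedback warming is ΔF/(4σT_e³) = 3.18 K.

3.2 K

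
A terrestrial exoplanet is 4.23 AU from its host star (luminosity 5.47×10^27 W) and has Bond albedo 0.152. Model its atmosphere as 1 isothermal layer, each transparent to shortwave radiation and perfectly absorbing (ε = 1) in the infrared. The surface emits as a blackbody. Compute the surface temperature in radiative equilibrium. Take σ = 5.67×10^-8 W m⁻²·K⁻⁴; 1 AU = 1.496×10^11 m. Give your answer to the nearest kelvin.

Orbital distance: d = 4.23 AU = 6.328×10^11 m.
S = L/(4πd²) = 1087 W m⁻².
Top-of-atmosphere balance: σT_e⁴ = S(1−α)/4 = 230.4 W m⁻² → T_e = 252.5 K.
For an N-layer opaque stack, T_s⁴ = (N+1)T_e⁴, hence T_s = (2)^(1/4)×252.5 K = 300.3 K.

300 K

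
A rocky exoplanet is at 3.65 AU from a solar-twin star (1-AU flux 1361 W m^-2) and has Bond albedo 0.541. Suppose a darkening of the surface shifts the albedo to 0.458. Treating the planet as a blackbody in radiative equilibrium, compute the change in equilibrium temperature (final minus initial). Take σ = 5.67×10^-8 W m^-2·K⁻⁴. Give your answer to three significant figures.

5.09 K

Irradiance scales as 1/d², so S = 1361 W m^-2 × (1/3.65)² = 102.2 W m^-2.
Initial: T₁ = [S(1−0.541)/(4σ)]^(1/4) = 119.9 K.
After:  T₂ = [102.2·0.542/(4σ)]^(1/4) = 125.0 K.
Change: 125.0 − 119.9 = 5.088 K.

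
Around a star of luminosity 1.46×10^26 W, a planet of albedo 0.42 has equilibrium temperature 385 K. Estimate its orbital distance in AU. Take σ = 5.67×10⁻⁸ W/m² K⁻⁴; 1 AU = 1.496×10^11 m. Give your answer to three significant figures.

0.246 AU

Energy balance gives S = 4σT⁴/(1−α) = 8591 W/m².
From L = 4πd²S, d = √(1.46×10^26/(4π·8591)) = 3.677×10^10 m = 0.2458 AU.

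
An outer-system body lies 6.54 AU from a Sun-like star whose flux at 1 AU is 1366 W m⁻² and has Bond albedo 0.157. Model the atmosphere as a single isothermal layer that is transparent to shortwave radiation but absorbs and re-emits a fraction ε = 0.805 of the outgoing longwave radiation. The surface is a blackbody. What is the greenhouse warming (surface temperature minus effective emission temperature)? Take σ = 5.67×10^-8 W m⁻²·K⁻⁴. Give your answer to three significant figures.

Flux at the orbit: S = 1366/(6.54)² = 31.94 W m⁻².
The planet radiates to space at T_e = [S(1−α)/(4σ)]^(1/4) = 104.4 K.
Surface balance with a leaky layer gives σT_s⁴ = σT_e⁴·2/(2−ε), so T_s = T_e·[2/(2−0.805)]^(1/4) = 118.7 K.
The atmosphere warms the surface by 14.34 K.

14.3 K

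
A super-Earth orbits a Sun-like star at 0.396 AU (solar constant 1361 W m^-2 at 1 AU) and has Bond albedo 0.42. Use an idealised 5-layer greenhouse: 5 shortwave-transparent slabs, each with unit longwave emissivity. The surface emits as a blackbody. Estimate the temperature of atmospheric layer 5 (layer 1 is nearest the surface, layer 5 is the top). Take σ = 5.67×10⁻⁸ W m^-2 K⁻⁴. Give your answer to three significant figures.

Flux at the orbit: S = 1361/(0.396)² = 8679 W m^-2.
Top-of-atmosphere balance: σT_e⁴ = S(1−α)/4 = 1258 W m^-2 → T_e = 386.0 K.
Each opaque layer satisfies 2T_j⁴ = T_{j−1}⁴ + T_{j+1}⁴, giving T_k⁴ = (N+1−k)T_e⁴.
T_5 = (1)^(1/4)·386.0 = 386.0 K.

386 K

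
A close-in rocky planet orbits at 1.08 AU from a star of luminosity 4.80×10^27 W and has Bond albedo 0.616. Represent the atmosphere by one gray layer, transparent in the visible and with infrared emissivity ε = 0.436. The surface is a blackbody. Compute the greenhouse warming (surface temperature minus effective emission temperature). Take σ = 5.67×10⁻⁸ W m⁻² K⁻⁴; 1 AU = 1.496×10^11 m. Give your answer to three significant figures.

25.2 K

d = 1.08 × 1.496×10^11 m = 1.616×10^11 m.
Flux at the orbit: S = L/(4πd²) = 4.80×10^27/(4π·(1.62×10^11)²) = 14630 W m⁻².
The planet radiates to space at T_e = [S(1−α)/(4σ)]^(1/4) = 396.7 K.
For a single slab of emissivity ε, T_s⁴ = 2T_e⁴/(2−ε); thus T_s = 396.7·(1.279)^(1/4) = 421.9 K.
The atmosphere warms the surface by 25.15 K.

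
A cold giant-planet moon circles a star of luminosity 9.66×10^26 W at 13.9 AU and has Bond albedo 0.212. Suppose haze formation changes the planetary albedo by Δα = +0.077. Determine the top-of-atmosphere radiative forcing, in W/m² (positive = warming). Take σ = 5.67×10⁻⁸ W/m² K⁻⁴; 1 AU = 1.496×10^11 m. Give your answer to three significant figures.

Orbital distance: d = 13.9 AU = 2.079×10^12 m.
S = L/(4πd²) = 17.78 W/m².
TOA radiative forcing: ΔF = −S·Δα/4 = −17.78·(+0.077)/4 = -0.3422 W/m².

-0.342 W/m²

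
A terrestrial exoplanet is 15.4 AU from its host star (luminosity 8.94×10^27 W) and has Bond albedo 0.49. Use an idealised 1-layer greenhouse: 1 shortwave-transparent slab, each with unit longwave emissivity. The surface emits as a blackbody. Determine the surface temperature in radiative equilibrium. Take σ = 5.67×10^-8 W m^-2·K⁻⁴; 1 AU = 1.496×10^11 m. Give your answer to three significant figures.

Orbital distance: d = 15.4 AU = 2.304×10^12 m.
S = L/(4πd²) = 134.0 W m^-2.
OLR = S(1−α)/4 = 17.09 W m^-2; the top layer radiates at T_e = 131.8 K.
For an N-layer opaque stack, T_s⁴ = (N+1)T_e⁴, hence T_s = (2)^(1/4)×131.8 K = 156.7 K.

157 K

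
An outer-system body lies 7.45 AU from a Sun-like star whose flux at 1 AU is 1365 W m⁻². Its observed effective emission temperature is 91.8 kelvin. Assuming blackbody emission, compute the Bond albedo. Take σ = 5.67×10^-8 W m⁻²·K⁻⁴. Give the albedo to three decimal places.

0.345

Irradiance scales as 1/d², so S = 1365 W m⁻² × (1/7.45)² = 24.59 W m⁻².
From σT⁴ = S(1−α)/4 we invert for α: 1−α = 4σT⁴/S.
4σT⁴ = 4·5.67×10⁻⁸·(91.8)⁴ = 16.11 W m⁻².
Hence α = 1 − 16.11/24.59 = 0.3451.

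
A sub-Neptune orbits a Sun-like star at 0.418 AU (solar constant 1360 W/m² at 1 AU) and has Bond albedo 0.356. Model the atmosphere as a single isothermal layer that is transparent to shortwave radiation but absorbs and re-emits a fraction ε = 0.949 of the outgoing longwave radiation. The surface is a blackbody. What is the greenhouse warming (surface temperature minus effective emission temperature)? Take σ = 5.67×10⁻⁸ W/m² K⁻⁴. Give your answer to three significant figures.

67.3 K

Flux at the orbit: S = 1360/(0.418)² = 7784 W/m².
At the top of the atmosphere, σT_e⁴ = S(1−α)/4 = 1253 W/m², giving T_e = 385.6 K.
For a single slab of emissivity ε, T_s⁴ = 2T_e⁴/(2−ε); thus T_s = 385.6·(1.903)^(1/4) = 452.9 K.
T_s − T_e = 452.9 − 385.6 = 67.29 K.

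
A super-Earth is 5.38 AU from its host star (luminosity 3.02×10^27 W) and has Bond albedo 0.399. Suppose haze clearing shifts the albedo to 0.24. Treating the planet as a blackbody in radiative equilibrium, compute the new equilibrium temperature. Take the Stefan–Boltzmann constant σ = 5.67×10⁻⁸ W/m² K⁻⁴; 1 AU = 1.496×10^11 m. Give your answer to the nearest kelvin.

188 K

d = 5.38 × 1.496×10^11 m = 8.048×10^11 m.
S = L/(4πd²) = 371.0 W/m².
With the new albedo, S(1−α₂)/4 = 70.49 W/m², so T₂ = 187.8 K.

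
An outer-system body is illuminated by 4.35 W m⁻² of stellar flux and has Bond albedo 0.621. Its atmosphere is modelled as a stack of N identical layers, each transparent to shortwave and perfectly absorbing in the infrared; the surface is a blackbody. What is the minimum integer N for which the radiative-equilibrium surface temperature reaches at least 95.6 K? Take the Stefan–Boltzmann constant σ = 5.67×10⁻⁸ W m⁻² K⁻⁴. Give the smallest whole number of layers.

OLR = S(1−α)/4 = 0.4122 W m⁻²; the top layer radiates at T_e = 51.92 K.
Need (N+1)T_e⁴ ≥ T_s⁴, i.e. N+1 ≥ (95.6/51.92)⁴ = 11.491.
So N ≥ 10.491; the smallest integer is N = 11.

11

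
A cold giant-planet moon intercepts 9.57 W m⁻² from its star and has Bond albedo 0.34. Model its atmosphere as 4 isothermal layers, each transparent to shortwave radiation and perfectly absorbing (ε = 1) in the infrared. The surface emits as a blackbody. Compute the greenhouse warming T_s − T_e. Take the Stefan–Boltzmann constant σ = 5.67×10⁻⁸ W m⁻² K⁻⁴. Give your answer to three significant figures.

36.0 K

Top-of-atmosphere balance: σT_e⁴ = S(1−α)/4 = 1.579 W m⁻² → T_e = 72.64 K.
Surface: T_s = (5)^¼·T_e = 108.6 K.
So the greenhouse effect raises the surface by 108.6 − 72.64 = 35.98 K.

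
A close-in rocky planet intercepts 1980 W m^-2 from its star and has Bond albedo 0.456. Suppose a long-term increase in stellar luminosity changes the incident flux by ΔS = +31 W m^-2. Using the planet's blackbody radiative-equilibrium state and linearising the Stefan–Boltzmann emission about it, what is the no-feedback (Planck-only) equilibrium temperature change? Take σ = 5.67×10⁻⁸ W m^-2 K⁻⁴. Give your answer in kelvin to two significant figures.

1.0 K

Reference equilibrium: T_e = [S(1−α)/(4σ)]^(1/4) = 262.5 K.
TOA radiative forcing: ΔF = (1−α)ΔS/4 = 0.544·(+31)/4 = 4.216 W m^-2.
Planck response: λ_P = 4σT_e³ = 4·5.67×10⁻⁸·(262.5)³ = 4.103 W m^-2/K.
Hence the no-feedback warming is ΔF/(4σT_e³) = 1.03 K.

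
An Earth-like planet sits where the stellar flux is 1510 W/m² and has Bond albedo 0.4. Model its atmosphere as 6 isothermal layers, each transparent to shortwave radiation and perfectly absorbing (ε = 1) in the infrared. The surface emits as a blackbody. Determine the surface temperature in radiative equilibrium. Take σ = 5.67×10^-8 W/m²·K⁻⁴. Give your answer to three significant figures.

409 K

The effective emission temperature is T_e = [S(1−α)/(4σ)]^¼ = 251.4 K.
For an N-layer opaque stack, T_s⁴ = (N+1)T_e⁴, hence T_s = (7)^(1/4)×251.4 K = 408.9 K.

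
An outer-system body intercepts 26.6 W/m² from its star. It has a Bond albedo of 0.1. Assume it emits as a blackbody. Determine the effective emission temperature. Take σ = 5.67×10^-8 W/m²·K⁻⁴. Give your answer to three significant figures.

101 kelvin

Absorbed flux (global mean): S(1−α)/4 = 26.60·0.9/4 = 5.985 W/m².
Balancing against σT⁴: T = (5.985/5.67×10⁻⁸)^(1/4) = 101.4 K.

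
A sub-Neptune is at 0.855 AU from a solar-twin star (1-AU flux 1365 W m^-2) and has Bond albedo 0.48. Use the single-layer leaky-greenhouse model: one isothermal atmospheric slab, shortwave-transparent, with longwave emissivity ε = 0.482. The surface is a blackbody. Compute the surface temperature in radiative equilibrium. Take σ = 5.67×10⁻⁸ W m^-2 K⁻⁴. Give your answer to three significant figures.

274 kelvin

By the inverse-square law, S = 1365/0.855² = 1867 W m^-2.
The planet radiates to space at T_e = [S(1−α)/(4σ)]^(1/4) = 255.8 K.
The surface balance (absorbed SW + ε·downward IR = σT_s⁴) with T_a⁴ = T_s⁴/2 reduces to T_s = T_e·[2/(2−ε)]^¼ = 274.0 K.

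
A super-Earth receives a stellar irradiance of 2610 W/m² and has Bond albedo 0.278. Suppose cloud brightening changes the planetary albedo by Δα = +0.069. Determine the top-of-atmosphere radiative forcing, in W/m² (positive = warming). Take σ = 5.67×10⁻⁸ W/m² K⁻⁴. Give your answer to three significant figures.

-45.0 W/m²

ΔF = −(S/4)Δα = −(2610/4)×(+0.069) = -45.02 W/m².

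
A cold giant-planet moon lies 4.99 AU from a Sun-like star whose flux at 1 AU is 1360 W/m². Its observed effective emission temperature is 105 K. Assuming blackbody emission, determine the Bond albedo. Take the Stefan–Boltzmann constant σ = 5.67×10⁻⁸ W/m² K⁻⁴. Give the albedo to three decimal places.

0.495

Flux at the orbit: S = 1360/(4.99)² = 54.62 W/m².
Rearranging the radiative balance, α = 1 − 4σT⁴/S.
σT⁴ = 6.892 W/m², so 4σT⁴ = 27.57 W/m².
Hence α = 1 − 27.57/54.62 = 0.4953.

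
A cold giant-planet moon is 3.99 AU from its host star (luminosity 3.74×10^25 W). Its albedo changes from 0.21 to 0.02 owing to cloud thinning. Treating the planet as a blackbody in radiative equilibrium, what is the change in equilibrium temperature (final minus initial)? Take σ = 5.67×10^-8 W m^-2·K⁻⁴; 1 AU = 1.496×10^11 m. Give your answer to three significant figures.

4.07 K

d = 3.99 × 1.496×10^11 m = 5.969×10^11 m.
Flux at the orbit: S = L/(4πd²) = 3.74×10^25/(4π·(5.97×10^11)²) = 8.353 W m^-2.
With α = 0.21, T₁ = 73.44 K.
After:  T₂ = [8.353·0.98/(4σ)]^(1/4) = 77.51 K.
Change: 77.51 − 73.44 = 4.066 K.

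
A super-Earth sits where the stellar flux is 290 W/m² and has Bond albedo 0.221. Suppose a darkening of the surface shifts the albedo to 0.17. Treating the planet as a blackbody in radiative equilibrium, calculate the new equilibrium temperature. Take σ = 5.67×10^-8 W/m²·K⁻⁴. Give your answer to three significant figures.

New equilibrium: T₂ = [(1−0.17)·290.0/(4σ)]^(1/4) = 180.5 K.

180 kelvin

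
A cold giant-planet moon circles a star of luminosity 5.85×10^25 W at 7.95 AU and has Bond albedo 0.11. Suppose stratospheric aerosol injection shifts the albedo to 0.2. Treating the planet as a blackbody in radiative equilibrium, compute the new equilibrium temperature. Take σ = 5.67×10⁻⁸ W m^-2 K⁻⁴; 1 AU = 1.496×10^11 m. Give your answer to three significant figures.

58.4 K

d = 7.95 × 1.496×10^11 m = 1.189×10^12 m.
Spreading L over a sphere of radius d: S = 5.85×10^25/(4π·1.19×10^12²) = 3.291 W m^-2.
With the new albedo, S(1−α₂)/4 = 0.6582 W m^-2, so T₂ = 58.37 K.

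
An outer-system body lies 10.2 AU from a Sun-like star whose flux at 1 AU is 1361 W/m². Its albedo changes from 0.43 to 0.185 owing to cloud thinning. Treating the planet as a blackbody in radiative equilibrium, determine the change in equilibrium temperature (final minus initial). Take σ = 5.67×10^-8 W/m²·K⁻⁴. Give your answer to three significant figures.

Irradiance scales as 1/d², so S = 1361 W/m² × (1/10.2)² = 13.08 W/m².
With α = 0.43, T₁ = 75.72 K.
With α = 0.185, T₂ = 82.80 K.
Change: 82.80 − 75.72 = 7.080 K.

7.08 kelvin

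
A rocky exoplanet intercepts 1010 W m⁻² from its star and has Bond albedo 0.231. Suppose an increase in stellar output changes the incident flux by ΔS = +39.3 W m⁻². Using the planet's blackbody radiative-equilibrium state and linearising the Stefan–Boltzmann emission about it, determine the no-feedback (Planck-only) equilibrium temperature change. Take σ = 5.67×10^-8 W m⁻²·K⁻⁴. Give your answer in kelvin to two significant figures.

2.4 kelvin

The baseline emission temperature is T_e = 241.9 K.
ΔF = Δ[S(1−α)]/4 = (1−0.231)·+39.3/4 = 7.555 W m⁻².
Linearising σT⁴ gives d(σT⁴)/dT = 4σT_e³ = 3.211 W m⁻² per K.
ΔT₀ = ΔF/λ_P = 7.555/3.211 = 2.35 K.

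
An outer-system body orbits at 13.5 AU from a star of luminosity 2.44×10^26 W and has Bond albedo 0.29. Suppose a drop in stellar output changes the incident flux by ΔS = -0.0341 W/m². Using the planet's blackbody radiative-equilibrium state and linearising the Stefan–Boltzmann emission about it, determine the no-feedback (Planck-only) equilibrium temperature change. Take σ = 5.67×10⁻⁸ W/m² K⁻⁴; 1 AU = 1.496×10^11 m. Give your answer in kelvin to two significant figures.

-0.11 kelvin

Orbital distance: d = 13.5 AU = 2.020×10^12 m.
Spreading L over a sphere of radius d: S = 2.44×10^26/(4π·2.02×10^12²) = 4.760 W/m².
The baseline emission temperature is T_e = 62.13 K.
TOA radiative forcing: ΔF = (1−α)ΔS/4 = 0.71·(-0.0341)/4 = -0.006053 W/m².
Linearising σT⁴ gives d(σT⁴)/dT = 4σT_e³ = 0.05440 W/m² per K.
So ΔT₀ = -0.006053/0.05440 = -0.111 K.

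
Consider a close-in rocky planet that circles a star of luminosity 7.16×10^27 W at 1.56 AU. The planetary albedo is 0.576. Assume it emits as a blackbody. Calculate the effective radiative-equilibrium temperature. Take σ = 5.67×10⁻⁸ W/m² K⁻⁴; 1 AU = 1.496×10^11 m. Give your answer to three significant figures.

374 kelvin

Orbital distance: d = 1.56 AU = 2.334×10^11 m.
Flux at the orbit: S = L/(4πd²) = 7.16×10^27/(4π·(2.33×10^11)²) = 10460 W/m².
Averaging over the sphere, the absorbed flux is S(1−α)/4 = 1109 W/m².
Set σT⁴ = 1109 → T = (1109/σ)^(1/4) = 374.0 K.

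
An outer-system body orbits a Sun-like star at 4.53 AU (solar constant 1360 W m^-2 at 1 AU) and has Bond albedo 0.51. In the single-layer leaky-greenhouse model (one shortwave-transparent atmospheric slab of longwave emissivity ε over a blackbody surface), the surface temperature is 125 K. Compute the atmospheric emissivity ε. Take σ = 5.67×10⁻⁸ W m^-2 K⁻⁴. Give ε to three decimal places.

By the inverse-square law, S = 1360/4.53² = 66.27 W m^-2.
TOA balance gives T_e = 109.4 K.
Since (2−ε)/2 = (T_e/T_s)⁴ = 0.5865, ε = 0.8270.

0.827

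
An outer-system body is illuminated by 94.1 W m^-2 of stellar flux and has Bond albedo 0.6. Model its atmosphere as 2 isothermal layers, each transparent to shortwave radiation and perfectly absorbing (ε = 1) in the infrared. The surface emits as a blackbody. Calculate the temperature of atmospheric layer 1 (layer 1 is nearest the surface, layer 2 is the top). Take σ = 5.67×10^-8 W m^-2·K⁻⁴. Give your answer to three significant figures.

The effective emission temperature is T_e = [S(1−α)/(4σ)]^¼ = 113.5 K.
The net upward flux σT_e⁴ is constant between every pair of levels, so T_k⁴ = (N+1−k)T_e⁴.
With k = 1: T_1 = (2+1−1)^¼·113.5 K = 135.0 K.

135 K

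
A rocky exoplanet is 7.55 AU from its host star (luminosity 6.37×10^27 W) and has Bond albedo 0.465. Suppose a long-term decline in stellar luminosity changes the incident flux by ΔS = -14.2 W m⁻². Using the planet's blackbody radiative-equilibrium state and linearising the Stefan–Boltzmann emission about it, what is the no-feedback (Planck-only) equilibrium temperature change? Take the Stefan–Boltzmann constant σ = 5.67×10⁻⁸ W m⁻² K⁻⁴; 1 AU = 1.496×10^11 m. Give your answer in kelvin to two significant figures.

Orbital distance: d = 7.55 AU = 1.129×10^12 m.
Spreading L over a sphere of radius d: S = 6.37×10^27/(4π·1.13×10^12²) = 397.3 W m⁻².
The baseline emission temperature is T_e = 175.0 K.
TOA radiative forcing: ΔF = (1−α)ΔS/4 = 0.535·(-14.2)/4 = -1.899 W m⁻².
Linearising σT⁴ gives d(σT⁴)/dT = 4σT_e³ = 1.215 W m⁻² per K.
Hence the no-feedback warming is ΔF/(4σT_e³) = -1.56 K.

-1.6 K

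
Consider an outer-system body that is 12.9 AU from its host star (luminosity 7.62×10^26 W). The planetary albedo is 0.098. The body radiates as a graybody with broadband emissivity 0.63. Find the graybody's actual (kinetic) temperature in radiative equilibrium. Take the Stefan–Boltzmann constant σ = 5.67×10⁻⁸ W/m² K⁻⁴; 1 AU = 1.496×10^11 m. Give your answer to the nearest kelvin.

101 K

d = 12.9 × 1.496×10^11 m = 1.930×10^12 m.
S = L/(4πd²) = 16.28 W/m².
The planet absorbs (1−α)S over its disc πR² and re-emits over 4πR², so the mean absorbed flux is (1−0.098)·16.28/4 = 3.672 W/m².
Radiative balance εσT⁴ = 3.672 gives T = [3.672/(0.63·σ)]^(1/4) = 100.7 K.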